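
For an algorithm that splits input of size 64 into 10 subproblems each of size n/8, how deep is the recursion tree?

For divide and conquer with division factor 8:

Problem sizes at each level:
Level 0: 64
Level 1: 8
Level 2: 1

The root is level 0 and the size-1 base case is level 2 (the tree spans levels 0 through 2, i.e. 3 levels counting the root), so the depth is the number of divisions: log_8(64) = 2

The recursion tree depth is log_8(64) = 2. At each level, the problem size is divided by 8, so it takes 2 divisions to reduce to a base case of size 1. The algorithm makes 10 recursive calls at each level.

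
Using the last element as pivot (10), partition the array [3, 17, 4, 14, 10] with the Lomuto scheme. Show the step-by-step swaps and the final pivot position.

Lomuto partition with pivot = 10:

Initial array: [3, 17, 4, 14, 10]

arr[0]=3 <= 10: swap with position 0, array becomes [3, 17, 4, 14, 10]
arr[1]=17 > 10: no swap
arr[2]=4 <= 10: swap with position 1, array becomes [3, 4, 17, 14, 10]
arr[3]=14 > 10: no swap

Place pivot at position 2: [3, 4, 10, 14, 17]
Pivot position: 2

After partitioning with pivot 10, the array becomes [3, 4, 10, 14, 17]. The pivot is placed at index 2. All elements to the left of the pivot are <= 10, and all elements to the right are > 10.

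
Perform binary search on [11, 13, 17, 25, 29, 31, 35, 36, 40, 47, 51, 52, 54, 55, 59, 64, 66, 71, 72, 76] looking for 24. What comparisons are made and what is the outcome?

Binary search for 24 in [11, 13, 17, 25, 29, 31, 35, 36, 40, 47, 51, 52, 54, 55, 59, 64, 66, 71, 72, 76]:

lo=0, hi=19, mid=9, arr[mid]=47 -> 47 > 24, search left half
lo=0, hi=8, mid=4, arr[mid]=29 -> 29 > 24, search left half
lo=0, hi=3, mid=1, arr[mid]=13 -> 13 < 24, search right half
lo=2, hi=3, mid=2, arr[mid]=17 -> 17 < 24, search right half
lo=3, hi=3, mid=3, arr[mid]=25 -> 25 > 24, search left half
lo=3 > hi=2, target 24 not found

Binary search determines that 24 is not in the array after 5 comparisons. The search space was exhausted without finding the target.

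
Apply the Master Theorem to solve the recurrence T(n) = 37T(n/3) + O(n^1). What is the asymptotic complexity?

Master Theorem for T(n) = 37T(n/3) + O(n^1):

a = 37, b = 3, c = 1
log_b(a) = log_3(37) = 3.2868

Case 1: c = 1 < log_3(37) = 3.2868
T(n) = O(n^(log_3 37))

For T(n) = 37T(n/3) + O(n^1): log_3(37) = 3.2868. This is Case 1 of the Master Theorem (c < log_b(a), work dominated by leaves), giving O(n^(log_3 37)).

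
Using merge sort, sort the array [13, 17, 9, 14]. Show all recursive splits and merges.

Merge sort trace:

Split: [13, 17, 9, 14] -> [13, 17] and [9, 14]
  Split: [13, 17] -> [13] and [17]
  Merge: [13] + [17] -> [13, 17]
  Split: [9, 14] -> [9] and [14]
  Merge: [9] + [14] -> [9, 14]
Merge: [13, 17] + [9, 14] -> [9, 13, 14, 17]

Final sorted array: [9, 13, 14, 17]

The merge sort proceeds by recursively splitting the array and merging sorted halves.
After all merges, the sorted array is [9, 13, 14, 17].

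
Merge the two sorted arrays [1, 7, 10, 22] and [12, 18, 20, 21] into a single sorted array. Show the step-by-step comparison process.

Merging process:

Compare 1 vs 12: take 1 from left. Merged: [1]
Compare 7 vs 12: take 7 from left. Merged: [1, 7]
Compare 10 vs 12: take 10 from left. Merged: [1, 7, 10]
Compare 22 vs 12: take 12 from right. Merged: [1, 7, 10, 12]
Compare 22 vs 18: take 18 from right. Merged: [1, 7, 10, 12, 18]
Compare 22 vs 20: take 20 from right. Merged: [1, 7, 10, 12, 18, 20]
Compare 22 vs 21: take 21 from right. Merged: [1, 7, 10, 12, 18, 20, 21]
Append remaining from left: [22]. Merged: [1, 7, 10, 12, 18, 20, 21, 22]

Final merged array: [1, 7, 10, 12, 18, 20, 21, 22]
Total comparisons: 7

The merged array is [1, 7, 10, 12, 18, 20, 21, 22], requiring 7 comparisons. The merge step runs in O(n) time where n is the total number of elements.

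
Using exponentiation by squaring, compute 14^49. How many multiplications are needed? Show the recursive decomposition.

Computing 14^49 by squaring (build up from 14^1; each line after the first costs one multiplication):

14^1 = 14
14^2 = (14^1)^2 = 14^2 = 196
14^3 = 14 * 14^2 = 14 * 196 = 2744
14^6 = (14^3)^2 = 2744^2 = 7529536
14^12 = (14^6)^2 = 7529536^2 = 56693912375296
14^24 = (14^12)^2 = 56693912375296^2 = 3214199700417740936751087616
14^48 = (14^24)^2 = 3214199700417740936751087616^2 = 10331079714165495587340637070279506584015829758908563456
14^49 = 14 * 14^48 = 14 * 10331079714165495587340637070279506584015829758908563456 = 144635115998316938222768918983913092176221616624719888384

Result: 144635115998316938222768918983913092176221616624719888384
Multiplications needed: 7 (7 lines after 14^1)

14^49 = 144635115998316938222768918983913092176221616624719888384. Using exponentiation by squaring, this requires 7 multiplications. The key idea: if the exponent is even, square the half-power; if odd, multiply by the base once.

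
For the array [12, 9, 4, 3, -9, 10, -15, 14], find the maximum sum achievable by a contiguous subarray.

Using Kadane's algorithm on [12, 9, 4, 3, -9, 10, -15, 14]:

Scanning through the array:
Position 1 (value 9): max_ending_here = 21, max_so_far = 21
Position 2 (value 4): max_ending_here = 25, max_so_far = 25
Position 3 (value 3): max_ending_here = 28, max_so_far = 28
Position 4 (value -9): max_ending_here = 19, max_so_far = 28
Position 5 (value 10): max_ending_here = 29, max_so_far = 29
Position 6 (value -15): max_ending_here = 14, max_so_far = 29
Position 7 (value 14): max_ending_here = 28, max_so_far = 29

Maximum subarray: [12, 9, 4, 3, -9, 10]
Maximum sum: 29

The maximum subarray is [12, 9, 4, 3, -9, 10] with sum 29. This subarray runs from index 0 to index 5.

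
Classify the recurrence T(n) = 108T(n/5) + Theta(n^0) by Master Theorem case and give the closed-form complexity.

Master Theorem for T(n) = 108T(n/5) + O(n^0):

a = 108, b = 5, c = 0
log_b(a) = log_5(108) = 2.9092

Case 1: c = 0 < log_5(108) = 2.9092
T(n) = O(n^(log_5 108))

For T(n) = 108T(n/5) + O(n^0): log_5(108) = 2.9092. This is Case 1 of the Master Theorem (c < log_b(a), work dominated by leaves), giving O(n^(log_5 108)).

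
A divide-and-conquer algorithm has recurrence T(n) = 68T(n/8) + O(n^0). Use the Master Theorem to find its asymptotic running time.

Master Theorem for T(n) = 68T(n/8) + O(n^0):

a = 68, b = 8, c = 0
log_b(a) = log_8(68) = 2.0292

Case 1: c = 0 < log_8(68) = 2.0292
T(n) = O(n^(log_8 68))

For T(n) = 68T(n/8) + O(n^0): log_8(68) = 2.0292. This is Case 1 of the Master Theorem (c < log_b(a), work dominated by leaves), giving O(n^(log_8 68)).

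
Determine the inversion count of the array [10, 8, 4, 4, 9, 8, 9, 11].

Finding inversions in [10, 8, 4, 4, 9, 8, 9, 11]:

(0, 1): arr[0]=10 > arr[1]=8
(0, 2): arr[0]=10 > arr[2]=4
(0, 3): arr[0]=10 > arr[3]=4
(0, 4): arr[0]=10 > arr[4]=9
(0, 5): arr[0]=10 > arr[5]=8
(0, 6): arr[0]=10 > arr[6]=9
(1, 2): arr[1]=8 > arr[2]=4
(1, 3): arr[1]=8 > arr[3]=4
(4, 5): arr[4]=9 > arr[5]=8

Total inversions: 9

The array has 9 inversion(s): (0,1), (0,2), (0,3), (0,4), (0,5), (0,6), (1,2), (1,3), (4,5). Each pair (i,j) satisfies i < j and arr[i] > arr[j].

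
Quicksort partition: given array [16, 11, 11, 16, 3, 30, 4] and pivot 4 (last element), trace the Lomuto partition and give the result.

Lomuto partition with pivot = 4:

Initial array: [16, 11, 11, 16, 3, 30, 4]

arr[0]=16 > 4: no swap
arr[1]=11 > 4: no swap
arr[2]=11 > 4: no swap
arr[3]=16 > 4: no swap
arr[4]=3 <= 4: swap with position 0, array becomes [3, 11, 11, 16, 16, 30, 4]
arr[5]=30 > 4: no swap

Place pivot at position 1: [3, 4, 11, 16, 16, 30, 11]
Pivot position: 1

After partitioning with pivot 4, the array becomes [3, 4, 11, 16, 16, 30, 11]. The pivot is placed at index 1. All elements to the left of the pivot are <= 4, and all elements to the right are > 4.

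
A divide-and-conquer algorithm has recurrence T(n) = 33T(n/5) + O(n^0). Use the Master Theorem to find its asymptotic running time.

Master Theorem for T(n) = 33T(n/5) + O(n^0):

a = 33, b = 5, c = 0
log_b(a) = log_5(33) = 2.1725

Case 1: c = 0 < log_5(33) = 2.1725
T(n) = O(n^(log_5 33))

For T(n) = 33T(n/5) + O(n^0): log_5(33) = 2.1725. This is Case 1 of the Master Theorem (c < log_b(a), work dominated by leaves), giving O(n^(log_5 33)).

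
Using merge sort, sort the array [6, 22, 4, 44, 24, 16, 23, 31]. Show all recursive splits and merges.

Merge sort trace:

Split: [6, 22, 4, 44, 24, 16, 23, 31] -> [6, 22, 4, 44] and [24, 16, 23, 31]
  Split: [6, 22, 4, 44] -> [6, 22] and [4, 44]
    Split: [6, 22] -> [6] and [22]
    Merge: [6] + [22] -> [6, 22]
    Split: [4, 44] -> [4] and [44]
    Merge: [4] + [44] -> [4, 44]
  Merge: [6, 22] + [4, 44] -> [4, 6, 22, 44]
  Split: [24, 16, 23, 31] -> [24, 16] and [23, 31]
    Split: [24, 16] -> [24] and [16]
    Merge: [24] + [16] -> [16, 24]
    Split: [23, 31] -> [23] and [31]
    Merge: [23] + [31] -> [23, 31]
  Merge: [16, 24] + [23, 31] -> [16, 23, 24, 31]
Merge: [4, 6, 22, 44] + [16, 23, 24, 31] -> [4, 6, 16, 22, 23, 24, 31, 44]

Final sorted array: [4, 6, 16, 22, 23, 24, 31, 44]

The merge sort proceeds by recursively splitting the array and merging sorted halves.
After all merges, the sorted array is [4, 6, 16, 22, 23, 24, 31, 44].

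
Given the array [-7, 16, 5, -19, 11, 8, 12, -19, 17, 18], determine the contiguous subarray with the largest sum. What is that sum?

Using Kadane's algorithm on [-7, 16, 5, -19, 11, 8, 12, -19, 17, 18]:

Scanning through the array:
Position 1 (value 16): max_ending_here = 16, max_so_far = 16
Position 2 (value 5): max_ending_here = 21, max_so_far = 21
Position 3 (value -19): max_ending_here = 2, max_so_far = 21
Position 4 (value 11): max_ending_here = 13, max_so_far = 21
Position 5 (value 8): max_ending_here = 21, max_so_far = 21
Position 6 (value 12): max_ending_here = 33, max_so_far = 33
Position 7 (value -19): max_ending_here = 14, max_so_far = 33
Position 8 (value 17): max_ending_here = 31, max_so_far = 33
Position 9 (value 18): max_ending_here = 49, max_so_far = 49

Maximum subarray: [16, 5, -19, 11, 8, 12, -19, 17, 18]
Maximum sum: 49

The maximum subarray is [16, 5, -19, 11, 8, 12, -19, 17, 18] with sum 49. This subarray runs from index 1 to index 9.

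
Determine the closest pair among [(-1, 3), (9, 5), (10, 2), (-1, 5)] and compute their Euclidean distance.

Computing all pairwise distances among 4 points:

d((-1, 3), (9, 5)) = 10.198
d((-1, 3), (10, 2)) = 11.0454
d((-1, 3), (-1, 5)) = 2.0 <-- minimum
d((9, 5), (10, 2)) = 3.1623
d((9, 5), (-1, 5)) = 10.0
d((10, 2), (-1, 5)) = 11.4018

Closest pair: (-1, 3) and (-1, 5) with distance 2.0

The closest pair is (-1, 3) and (-1, 5) with Euclidean distance 2.0. For 4 points, brute-force pairwise comparison is shown above. For large n, the divide-and-conquer algorithm (sort by x, recurse on halves, check the dividing strip) achieves O(n log n).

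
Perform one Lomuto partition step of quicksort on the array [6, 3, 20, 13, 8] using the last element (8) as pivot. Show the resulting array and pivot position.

Lomuto partition with pivot = 8:

Initial array: [6, 3, 20, 13, 8]

arr[0]=6 <= 8: swap with position 0, array becomes [6, 3, 20, 13, 8]
arr[1]=3 <= 8: swap with position 1, array becomes [6, 3, 20, 13, 8]
arr[2]=20 > 8: no swap
arr[3]=13 > 8: no swap

Place pivot at position 2: [6, 3, 8, 13, 20]
Pivot position: 2

After partitioning with pivot 8, the array becomes [6, 3, 8, 13, 20]. The pivot is placed at index 2. All elements to the left of the pivot are <= 8, and all elements to the right are > 8.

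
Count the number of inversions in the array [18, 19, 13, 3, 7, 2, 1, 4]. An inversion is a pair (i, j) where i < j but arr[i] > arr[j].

Finding inversions in [18, 19, 13, 3, 7, 2, 1, 4]:

(0, 2): arr[0]=18 > arr[2]=13
(0, 3): arr[0]=18 > arr[3]=3
(0, 4): arr[0]=18 > arr[4]=7
(0, 5): arr[0]=18 > arr[5]=2
(0, 6): arr[0]=18 > arr[6]=1
(0, 7): arr[0]=18 > arr[7]=4
(1, 2): arr[1]=19 > arr[2]=13
(1, 3): arr[1]=19 > arr[3]=3
(1, 4): arr[1]=19 > arr[4]=7
(1, 5): arr[1]=19 > arr[5]=2
(1, 6): arr[1]=19 > arr[6]=1
(1, 7): arr[1]=19 > arr[7]=4
(2, 3): arr[2]=13 > arr[3]=3
(2, 4): arr[2]=13 > arr[4]=7
(2, 5): arr[2]=13 > arr[5]=2
(2, 6): arr[2]=13 > arr[6]=1
(2, 7): arr[2]=13 > arr[7]=4
(3, 5): arr[3]=3 > arr[5]=2
(3, 6): arr[3]=3 > arr[6]=1
(4, 5): arr[4]=7 > arr[5]=2
(4, 6): arr[4]=7 > arr[6]=1
(4, 7): arr[4]=7 > arr[7]=4
(5, 6): arr[5]=2 > arr[6]=1

Total inversions: 23

The array has 23 inversion(s): (0,2), (0,3), (0,4), (0,5), (0,6), (0,7), (1,2), (1,3), (1,4), (1,5), (1,6), (1,7), (2,3), (2,4), (2,5), (2,6), (2,7), (3,5), (3,6), (4,5), (4,6), (4,7), (5,6). Each pair (i,j) satisfies i < j and arr[i] > arr[j].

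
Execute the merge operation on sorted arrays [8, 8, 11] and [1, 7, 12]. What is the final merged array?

Merging process:

Compare 8 vs 1: take 1 from right. Merged: [1]
Compare 8 vs 7: take 7 from right. Merged: [1, 7]
Compare 8 vs 12: take 8 from left. Merged: [1, 7, 8]
Compare 8 vs 12: take 8 from left. Merged: [1, 7, 8, 8]
Compare 11 vs 12: take 11 from left. Merged: [1, 7, 8, 8, 11]
Append remaining from right: [12]. Merged: [1, 7, 8, 8, 11, 12]

Final merged array: [1, 7, 8, 8, 11, 12]
Total comparisons: 5

The merged array is [1, 7, 8, 8, 11, 12], requiring 5 comparisons. The merge step runs in O(n) time where n is the total number of elements.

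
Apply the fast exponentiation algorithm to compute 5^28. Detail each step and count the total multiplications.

Computing 5^28 by squaring (build up from 5^1; each line after the first costs one multiplication):

5^1 = 5
5^2 = (5^1)^2 = 5^2 = 25
5^3 = 5 * 5^2 = 5 * 25 = 125
5^6 = (5^3)^2 = 125^2 = 15625
5^7 = 5 * 5^6 = 5 * 15625 = 78125
5^14 = (5^7)^2 = 78125^2 = 6103515625
5^28 = (5^14)^2 = 6103515625^2 = 37252902984619140625

Result: 37252902984619140625
Multiplications needed: 6 (6 lines after 5^1)

5^28 = 37252902984619140625. Using exponentiation by squaring, this requires 6 multiplications. The key idea: if the exponent is even, square the half-power; if odd, multiply by the base once.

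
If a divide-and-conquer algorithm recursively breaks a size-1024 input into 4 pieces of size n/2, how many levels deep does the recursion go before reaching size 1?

For divide and conquer with division factor 2:

Problem sizes at each level:
Level 0: 1024
Level 1: 512
Level 2: 256
Level 3: 128
Level 4: 64
Level 5: 32
Level 6: 16
Level 7: 8
Level 8: 4
Level 9: 2
Level 10: 1

The root is level 0 and the size-1 base case is level 10 (the tree spans levels 0 through 10, i.e. 11 levels counting the root), so the depth is the number of divisions: log_2(1024) = 10

The recursion tree depth is log_2(1024) = 10. At each level, the problem size is divided by 2, so it takes 10 divisions to reduce to a base case of size 1. The algorithm makes 4 recursive calls at each level.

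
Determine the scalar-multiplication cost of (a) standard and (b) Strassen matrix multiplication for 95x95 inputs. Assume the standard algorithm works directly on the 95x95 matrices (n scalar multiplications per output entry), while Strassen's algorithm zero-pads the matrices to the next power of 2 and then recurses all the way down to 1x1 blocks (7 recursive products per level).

Matrix multiplication for 95x95 matrices:

Strassen's algorithm requires power-of-2 dimensions. Pad 95x95 to 128x128 (next power of 2).

Standard algorithm: 95^3 = 857375 multiplications
Strassen's algorithm: 7^(log2(128)) = 7^7 = 823543 multiplications
Savings: 857375 - 823543 = 33832 multiplications

Standard: 857375 multiplications (95^3). Strassen: 823543 multiplications (7^7, after padding to 128x128). Strassen reduces 8 recursive multiplications to 7 at each level.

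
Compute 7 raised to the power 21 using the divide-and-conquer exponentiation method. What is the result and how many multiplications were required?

Computing 7^21 by squaring (build up from 7^1; each line after the first costs one multiplication):

7^1 = 7
7^2 = (7^1)^2 = 7^2 = 49
7^4 = (7^2)^2 = 49^2 = 2401
7^5 = 7 * 7^4 = 7 * 2401 = 16807
7^10 = (7^5)^2 = 16807^2 = 282475249
7^20 = (7^10)^2 = 282475249^2 = 79792266297612001
7^21 = 7 * 7^20 = 7 * 79792266297612001 = 558545864083284007

Result: 558545864083284007
Multiplications needed: 6 (6 lines after 7^1)

7^21 = 558545864083284007. Using exponentiation by squaring, this requires 6 multiplications. The key idea: if the exponent is even, square the half-power; if odd, multiply by the base once.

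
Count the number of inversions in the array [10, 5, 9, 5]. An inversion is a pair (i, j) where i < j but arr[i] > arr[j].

Finding inversions in [10, 5, 9, 5]:

(0, 1): arr[0]=10 > arr[1]=5
(0, 2): arr[0]=10 > arr[2]=9
(0, 3): arr[0]=10 > arr[3]=5
(2, 3): arr[2]=9 > arr[3]=5

Total inversions: 4

The array has 4 inversion(s): (0,1), (0,2), (0,3), (2,3). Each pair (i,j) satisfies i < j and arr[i] > arr[j].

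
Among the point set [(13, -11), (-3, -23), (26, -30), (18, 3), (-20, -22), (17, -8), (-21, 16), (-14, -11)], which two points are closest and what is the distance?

Computing all pairwise distances among 8 points:

d((13, -11), (-3, -23)) = 20.0
d((13, -11), (26, -30)) = 23.0217
d((13, -11), (18, 3)) = 14.8661
d((13, -11), (-20, -22)) = 34.7851
d((13, -11), (17, -8)) = 5.0 <-- minimum
d((13, -11), (-21, 16)) = 43.4166
d((13, -11), (-14, -11)) = 27.0
d((-3, -23), (26, -30)) = 29.8329
d((-3, -23), (18, 3)) = 33.4215
d((-3, -23), (-20, -22)) = 17.0294
d((-3, -23), (17, -8)) = 25.0
d((-3, -23), (-21, 16)) = 42.9535
d((-3, -23), (-14, -11)) = 16.2788
d((26, -30), (18, 3)) = 33.9559
d((26, -30), (-20, -22)) = 46.6905
d((26, -30), (17, -8)) = 23.7697
d((26, -30), (-21, 16)) = 65.7647
d((26, -30), (-14, -11)) = 44.2832
d((18, 3), (-20, -22)) = 45.4863
d((18, 3), (17, -8)) = 11.0454
d((18, 3), (-21, 16)) = 41.1096
d((18, 3), (-14, -11)) = 34.9285
d((-20, -22), (17, -8)) = 39.5601
d((-20, -22), (-21, 16)) = 38.0132
d((-20, -22), (-14, -11)) = 12.53
d((17, -8), (-21, 16)) = 44.9444
d((17, -8), (-14, -11)) = 31.1448
d((-21, 16), (-14, -11)) = 27.8927

Closest pair: (13, -11) and (17, -8) with distance 5.0

The closest pair is (13, -11) and (17, -8) with Euclidean distance 5.0. For 8 points, brute-force pairwise comparison is shown above. For large n, the divide-and-conquer algorithm (sort by x, recurse on halves, check the dividing strip) achieves O(n log n).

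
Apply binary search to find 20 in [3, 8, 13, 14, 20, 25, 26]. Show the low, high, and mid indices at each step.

Binary search for 20 in [3, 8, 13, 14, 20, 25, 26]:

lo=0, hi=6, mid=3, arr[mid]=14 -> 14 < 20, search right half
lo=4, hi=6, mid=5, arr[mid]=25 -> 25 > 20, search left half
lo=4, hi=4, mid=4, arr[mid]=20 -> Found target at index 4!

Binary search finds 20 at index 4 after 3 comparisons. The search repeatedly halves the search space by comparing with the middle element.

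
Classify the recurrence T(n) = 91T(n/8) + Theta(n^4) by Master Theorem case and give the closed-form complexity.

Master Theorem for T(n) = 91T(n/8) + O(n^4):

a = 91, b = 8, c = 4
log_b(a) = log_8(91) = 2.1693

Case 3: c = 4 > log_8(91) = 2.1693
T(n) = O(n^4) = O(n^4)

For T(n) = 91T(n/8) + O(n^4): log_8(91) = 2.1693. This is Case 3 of the Master Theorem (c > log_b(a), work dominated by root), giving O(n^4).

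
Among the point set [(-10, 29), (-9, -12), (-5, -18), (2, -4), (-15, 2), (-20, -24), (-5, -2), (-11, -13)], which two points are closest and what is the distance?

Computing all pairwise distances among 8 points:

d((-10, 29), (-9, -12)) = 41.0122
d((-10, 29), (-5, -18)) = 47.2652
d((-10, 29), (2, -4)) = 35.1141
d((-10, 29), (-15, 2)) = 27.4591
d((-10, 29), (-20, -24)) = 53.9351
d((-10, 29), (-5, -2)) = 31.4006
d((-10, 29), (-11, -13)) = 42.0119
d((-9, -12), (-5, -18)) = 7.2111
d((-9, -12), (2, -4)) = 13.6015
d((-9, -12), (-15, 2)) = 15.2315
d((-9, -12), (-20, -24)) = 16.2788
d((-9, -12), (-5, -2)) = 10.7703
d((-9, -12), (-11, -13)) = 2.2361 <-- minimum
d((-5, -18), (2, -4)) = 15.6525
d((-5, -18), (-15, 2)) = 22.3607
d((-5, -18), (-20, -24)) = 16.1555
d((-5, -18), (-5, -2)) = 16.0
d((-5, -18), (-11, -13)) = 7.8102
d((2, -4), (-15, 2)) = 18.0278
d((2, -4), (-20, -24)) = 29.7321
d((2, -4), (-5, -2)) = 7.2801
d((2, -4), (-11, -13)) = 15.8114
d((-15, 2), (-20, -24)) = 26.4764
d((-15, 2), (-5, -2)) = 10.7703
d((-15, 2), (-11, -13)) = 15.5242
d((-20, -24), (-5, -2)) = 26.6271
d((-20, -24), (-11, -13)) = 14.2127
d((-5, -2), (-11, -13)) = 12.53

Closest pair: (-9, -12) and (-11, -13) with distance 2.2361

The closest pair is (-9, -12) and (-11, -13) with Euclidean distance 2.2361. For 8 points, brute-force pairwise comparison is shown above. For large n, the divide-and-conquer algorithm (sort by x, recurse on halves, check the dividing strip) achieves O(n log n).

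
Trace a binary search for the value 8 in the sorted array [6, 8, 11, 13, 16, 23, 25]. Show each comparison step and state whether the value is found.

Binary search for 8 in [6, 8, 11, 13, 16, 23, 25]:

lo=0, hi=6, mid=3, arr[mid]=13 -> 13 > 8, search left half
lo=0, hi=2, mid=1, arr[mid]=8 -> Found target at index 1!

Binary search finds 8 at index 1 after 2 comparisons. The search repeatedly halves the search space by comparing with the middle element.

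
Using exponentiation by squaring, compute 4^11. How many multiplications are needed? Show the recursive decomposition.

Computing 4^11 by squaring (build up from 4^1; each line after the first costs one multiplication):

4^1 = 4
4^2 = (4^1)^2 = 4^2 = 16
4^4 = (4^2)^2 = 16^2 = 256
4^5 = 4 * 4^4 = 4 * 256 = 1024
4^10 = (4^5)^2 = 1024^2 = 1048576
4^11 = 4 * 4^10 = 4 * 1048576 = 4194304

Result: 4194304
Multiplications needed: 5 (5 lines after 4^1)

4^11 = 4194304. Using exponentiation by squaring, this requires 5 multiplications. The key idea: if the exponent is even, square the half-power; if odd, multiply by the base once.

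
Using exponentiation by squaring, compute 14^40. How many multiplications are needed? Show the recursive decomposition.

Computing 14^40 by squaring (build up from 14^1; each line after the first costs one multiplication):

14^1 = 14
14^2 = (14^1)^2 = 14^2 = 196
14^4 = (14^2)^2 = 196^2 = 38416
14^5 = 14 * 14^4 = 14 * 38416 = 537824
14^10 = (14^5)^2 = 537824^2 = 289254654976
14^20 = (14^10)^2 = 289254654976^2 = 83668255425284801560576
14^40 = (14^20)^2 = 83668255425284801560576^2 = 7000376965910699630056503868178506524997451776

Result: 7000376965910699630056503868178506524997451776
Multiplications needed: 6 (6 lines after 14^1)

14^40 = 7000376965910699630056503868178506524997451776. Using exponentiation by squaring, this requires 6 multiplications. The key idea: if the exponent is even, square the half-power; if odd, multiply by the base once.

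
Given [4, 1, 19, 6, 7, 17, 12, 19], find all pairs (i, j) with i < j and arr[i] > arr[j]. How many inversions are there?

Finding inversions in [4, 1, 19, 6, 7, 17, 12, 19]:

(0, 1): arr[0]=4 > arr[1]=1
(2, 3): arr[2]=19 > arr[3]=6
(2, 4): arr[2]=19 > arr[4]=7
(2, 5): arr[2]=19 > arr[5]=17
(2, 6): arr[2]=19 > arr[6]=12
(5, 6): arr[5]=17 > arr[6]=12

Total inversions: 6

The array has 6 inversion(s): (0,1), (2,3), (2,4), (2,5), (2,6), (5,6). Each pair (i,j) satisfies i < j and arr[i] > arr[j].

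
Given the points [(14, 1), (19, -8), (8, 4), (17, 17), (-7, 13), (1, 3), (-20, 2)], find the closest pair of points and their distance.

Computing all pairwise distances among 7 points:

d((14, 1), (19, -8)) = 10.2956
d((14, 1), (8, 4)) = 6.7082 <-- minimum
d((14, 1), (17, 17)) = 16.2788
d((14, 1), (-7, 13)) = 24.1868
d((14, 1), (1, 3)) = 13.1529
d((14, 1), (-20, 2)) = 34.0147
d((19, -8), (8, 4)) = 16.2788
d((19, -8), (17, 17)) = 25.0799
d((19, -8), (-7, 13)) = 33.4215
d((19, -8), (1, 3)) = 21.095
d((19, -8), (-20, 2)) = 40.2616
d((8, 4), (17, 17)) = 15.8114
d((8, 4), (-7, 13)) = 17.4929
d((8, 4), (1, 3)) = 7.0711
d((8, 4), (-20, 2)) = 28.0713
d((17, 17), (-7, 13)) = 24.3311
d((17, 17), (1, 3)) = 21.2603
d((17, 17), (-20, 2)) = 39.9249
d((-7, 13), (1, 3)) = 12.8062
d((-7, 13), (-20, 2)) = 17.0294
d((1, 3), (-20, 2)) = 21.0238

Closest pair: (14, 1) and (8, 4) with distance 6.7082

The closest pair is (14, 1) and (8, 4) with Euclidean distance 6.7082. For 7 points, brute-force pairwise comparison is shown above. For large n, the divide-and-conquer algorithm (sort by x, recurse on halves, check the dividing strip) achieves O(n log n).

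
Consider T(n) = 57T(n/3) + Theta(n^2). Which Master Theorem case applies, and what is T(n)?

Master Theorem for T(n) = 57T(n/3) + O(n^2):

a = 57, b = 3, c = 2
log_b(a) = log_3(57) = 3.6801

Case 1: c = 2 < log_3(57) = 3.6801
T(n) = O(n^(log_3 57))

For T(n) = 57T(n/3) + O(n^2): log_3(57) = 3.6801. This is Case 1 of the Master Theorem (c < log_b(a), work dominated by leaves), giving O(n^(log_3 57)).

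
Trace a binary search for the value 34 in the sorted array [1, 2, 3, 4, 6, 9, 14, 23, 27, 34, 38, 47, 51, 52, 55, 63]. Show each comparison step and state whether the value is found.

Binary search for 34 in [1, 2, 3, 4, 6, 9, 14, 23, 27, 34, 38, 47, 51, 52, 55, 63]:

lo=0, hi=15, mid=7, arr[mid]=23 -> 23 < 34, search right half
lo=8, hi=15, mid=11, arr[mid]=47 -> 47 > 34, search left half
lo=8, hi=10, mid=9, arr[mid]=34 -> Found target at index 9!

Binary search finds 34 at index 9 after 3 comparisons. The search repeatedly halves the search space by comparing with the middle element.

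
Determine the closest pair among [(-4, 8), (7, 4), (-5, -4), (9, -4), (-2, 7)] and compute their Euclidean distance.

Computing all pairwise distances among 5 points:

d((-4, 8), (7, 4)) = 11.7047
d((-4, 8), (-5, -4)) = 12.0416
d((-4, 8), (9, -4)) = 17.6918
d((-4, 8), (-2, 7)) = 2.2361 <-- minimum
d((7, 4), (-5, -4)) = 14.4222
d((7, 4), (9, -4)) = 8.2462
d((7, 4), (-2, 7)) = 9.4868
d((-5, -4), (9, -4)) = 14.0
d((-5, -4), (-2, 7)) = 11.4018
d((9, -4), (-2, 7)) = 15.5563

Closest pair: (-4, 8) and (-2, 7) with distance 2.2361

The closest pair is (-4, 8) and (-2, 7) with Euclidean distance 2.2361. For 5 points, brute-force pairwise comparison is shown above. For large n, the divide-and-conquer algorithm (sort by x, recurse on halves, check the dividing strip) achieves O(n log n).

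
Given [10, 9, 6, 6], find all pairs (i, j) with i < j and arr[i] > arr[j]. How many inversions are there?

Finding inversions in [10, 9, 6, 6]:

(0, 1): arr[0]=10 > arr[1]=9
(0, 2): arr[0]=10 > arr[2]=6
(0, 3): arr[0]=10 > arr[3]=6
(1, 2): arr[1]=9 > arr[2]=6
(1, 3): arr[1]=9 > arr[3]=6

Total inversions: 5

The array has 5 inversion(s): (0,1), (0,2), (0,3), (1,2), (1,3). Each pair (i,j) satisfies i < j and arr[i] > arr[j].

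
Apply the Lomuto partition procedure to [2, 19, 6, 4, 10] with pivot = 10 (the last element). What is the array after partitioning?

Lomuto partition with pivot = 10:

Initial array: [2, 19, 6, 4, 10]

arr[0]=2 <= 10: swap with position 0, array becomes [2, 19, 6, 4, 10]
arr[1]=19 > 10: no swap
arr[2]=6 <= 10: swap with position 1, array becomes [2, 6, 19, 4, 10]
arr[3]=4 <= 10: swap with position 2, array becomes [2, 6, 4, 19, 10]

Place pivot at position 3: [2, 6, 4, 10, 19]
Pivot position: 3

After partitioning with pivot 10, the array becomes [2, 6, 4, 10, 19]. The pivot is placed at index 3. All elements to the left of the pivot are <= 10, and all elements to the right are > 10.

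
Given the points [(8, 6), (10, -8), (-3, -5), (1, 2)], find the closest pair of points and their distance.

Computing all pairwise distances among 4 points:

d((8, 6), (10, -8)) = 14.1421
d((8, 6), (-3, -5)) = 15.5563
d((8, 6), (1, 2)) = 8.0623 <-- minimum
d((10, -8), (-3, -5)) = 13.3417
d((10, -8), (1, 2)) = 13.4536
d((-3, -5), (1, 2)) = 8.0623 <-- minimum

Minimum distance: 8.0623 (tie among 2 pairs: (8, 6) and (1, 2); (-3, -5) and (1, 2))

The minimum Euclidean distance is 8.0623. There is a tie: 2 pairs achieve this minimum — (8, 6) and (1, 2); (-3, -5) and (1, 2). Any of these is a valid closest pair. For 4 points, brute-force pairwise comparison is shown above. For large n, the divide-and-conquer algorithm (sort by x, recurse on halves, check the dividing strip) achieves O(n log n).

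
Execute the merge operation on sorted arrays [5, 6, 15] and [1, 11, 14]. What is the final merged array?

Merging process:

Compare 5 vs 1: take 1 from right. Merged: [1]
Compare 5 vs 11: take 5 from left. Merged: [1, 5]
Compare 6 vs 11: take 6 from left. Merged: [1, 5, 6]
Compare 15 vs 11: take 11 from right. Merged: [1, 5, 6, 11]
Compare 15 vs 14: take 14 from right. Merged: [1, 5, 6, 11, 14]
Append remaining from left: [15]. Merged: [1, 5, 6, 11, 14, 15]

Final merged array: [1, 5, 6, 11, 14, 15]
Total comparisons: 5

The merged array is [1, 5, 6, 11, 14, 15], requiring 5 comparisons. The merge step runs in O(n) time where n is the total number of elements.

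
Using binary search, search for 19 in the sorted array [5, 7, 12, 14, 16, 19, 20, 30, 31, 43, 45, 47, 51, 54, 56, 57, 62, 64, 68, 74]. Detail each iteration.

Binary search for 19 in [5, 7, 12, 14, 16, 19, 20, 30, 31, 43, 45, 47, 51, 54, 56, 57, 62, 64, 68, 74]:

lo=0, hi=19, mid=9, arr[mid]=43 -> 43 > 19, search left half
lo=0, hi=8, mid=4, arr[mid]=16 -> 16 < 19, search right half
lo=5, hi=8, mid=6, arr[mid]=20 -> 20 > 19, search left half
lo=5, hi=5, mid=5, arr[mid]=19 -> Found target at index 5!

Binary search finds 19 at index 5 after 4 comparisons. The search repeatedly halves the search space by comparing with the middle element.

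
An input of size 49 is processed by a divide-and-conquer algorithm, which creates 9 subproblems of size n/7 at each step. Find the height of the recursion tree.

For divide and conquer with division factor 7:

Problem sizes at each level:
Level 0: 49
Level 1: 7
Level 2: 1

The root is level 0 and the size-1 base case is level 2 (the tree spans levels 0 through 2, i.e. 3 levels counting the root), so the depth is the number of divisions: log_7(49) = 2

The recursion tree depth is log_7(49) = 2. At each level, the problem size is divided by 7, so it takes 2 divisions to reduce to a base case of size 1. The algorithm makes 9 recursive calls at each level.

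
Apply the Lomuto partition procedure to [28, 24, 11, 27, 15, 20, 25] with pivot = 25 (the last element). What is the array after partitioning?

Lomuto partition with pivot = 25:

Initial array: [28, 24, 11, 27, 15, 20, 25]

arr[0]=28 > 25: no swap
arr[1]=24 <= 25: swap with position 0, array becomes [24, 28, 11, 27, 15, 20, 25]
arr[2]=11 <= 25: swap with position 1, array becomes [24, 11, 28, 27, 15, 20, 25]
arr[3]=27 > 25: no swap
arr[4]=15 <= 25: swap with position 2, array becomes [24, 11, 15, 27, 28, 20, 25]
arr[5]=20 <= 25: swap with position 3, array becomes [24, 11, 15, 20, 28, 27, 25]

Place pivot at position 4: [24, 11, 15, 20, 25, 27, 28]
Pivot position: 4

After partitioning with pivot 25, the array becomes [24, 11, 15, 20, 25, 27, 28]. The pivot is placed at index 4. All elements to the left of the pivot are <= 25, and all elements to the right are > 25.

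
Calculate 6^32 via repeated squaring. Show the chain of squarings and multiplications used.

Computing 6^32 by squaring (build up from 6^1; each line after the first costs one multiplication):

6^1 = 6
6^2 = (6^1)^2 = 6^2 = 36
6^4 = (6^2)^2 = 36^2 = 1296
6^8 = (6^4)^2 = 1296^2 = 1679616
6^16 = (6^8)^2 = 1679616^2 = 2821109907456
6^32 = (6^16)^2 = 2821109907456^2 = 7958661109946400884391936

Result: 7958661109946400884391936
Multiplications needed: 5 (5 lines after 6^1)

6^32 = 7958661109946400884391936. Using exponentiation by squaring, this requires 5 multiplications. The key idea: if the exponent is even, square the half-power; if odd, multiply by the base once.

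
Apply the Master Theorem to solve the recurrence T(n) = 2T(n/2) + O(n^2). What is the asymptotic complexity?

Master Theorem for T(n) = 2T(n/2) + O(n^2):

a = 2, b = 2, c = 2
log_b(a) = log_2(2) = 1.0000

Case 3: c = 2 > log_2(2) = 1.0000
T(n) = O(n^2) = O(n^2)

For T(n) = 2T(n/2) + O(n^2): log_2(2) = 1.0000. This is Case 3 of the Master Theorem (c > log_b(a), work dominated by root), giving O(n^2).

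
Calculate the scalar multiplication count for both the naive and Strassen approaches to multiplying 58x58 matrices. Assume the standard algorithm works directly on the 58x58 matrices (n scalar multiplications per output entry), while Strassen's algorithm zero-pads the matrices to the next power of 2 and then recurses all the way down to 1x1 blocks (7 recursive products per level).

Matrix multiplication for 58x58 matrices:

Strassen's algorithm requires power-of-2 dimensions. Pad 58x58 to 64x64 (next power of 2).

Standard algorithm: 58^3 = 195112 multiplications
Strassen's algorithm: 7^(log2(64)) = 7^6 = 117649 multiplications
Savings: 195112 - 117649 = 77463 multiplications

Standard: 195112 multiplications (58^3). Strassen: 117649 multiplications (7^6, after padding to 64x64). Strassen reduces 8 recursive multiplications to 7 at each level.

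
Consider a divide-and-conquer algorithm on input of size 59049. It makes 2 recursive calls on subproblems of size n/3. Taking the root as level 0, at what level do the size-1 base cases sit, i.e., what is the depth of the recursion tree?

For divide and conquer with division factor 3:

Problem sizes at each level:
Level 0: 59049
Level 1: 19683
Level 2: 6561
Level 3: 2187
Level 4: 729
Level 5: 243
Level 6: 81
Level 7: 27
Level 8: 9
Level 9: 3
Level 10: 1

The root is level 0 and the size-1 base case is level 10 (the tree spans levels 0 through 10, i.e. 11 levels counting the root), so the depth is the number of divisions: log_3(59049) = 10

The recursion tree depth is log_3(59049) = 10. At each level, the problem size is divided by 3, so it takes 10 divisions to reduce to a base case of size 1. The algorithm makes 2 recursive calls at each level.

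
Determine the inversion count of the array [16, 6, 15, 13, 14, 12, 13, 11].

Finding inversions in [16, 6, 15, 13, 14, 12, 13, 11]:

(0, 1): arr[0]=16 > arr[1]=6
(0, 2): arr[0]=16 > arr[2]=15
(0, 3): arr[0]=16 > arr[3]=13
(0, 4): arr[0]=16 > arr[4]=14
(0, 5): arr[0]=16 > arr[5]=12
(0, 6): arr[0]=16 > arr[6]=13
(0, 7): arr[0]=16 > arr[7]=11
(2, 3): arr[2]=15 > arr[3]=13
(2, 4): arr[2]=15 > arr[4]=14
(2, 5): arr[2]=15 > arr[5]=12
(2, 6): arr[2]=15 > arr[6]=13
(2, 7): arr[2]=15 > arr[7]=11
(3, 5): arr[3]=13 > arr[5]=12
(3, 7): arr[3]=13 > arr[7]=11
(4, 5): arr[4]=14 > arr[5]=12
(4, 6): arr[4]=14 > arr[6]=13
(4, 7): arr[4]=14 > arr[7]=11
(5, 7): arr[5]=12 > arr[7]=11
(6, 7): arr[6]=13 > arr[7]=11

Total inversions: 19

The array has 19 inversion(s): (0,1), (0,2), (0,3), (0,4), (0,5), (0,6), (0,7), (2,3), (2,4), (2,5), (2,6), (2,7), (3,5), (3,7), (4,5), (4,6), (4,7), (5,7), (6,7). Each pair (i,j) satisfies i < j and arr[i] > arr[j].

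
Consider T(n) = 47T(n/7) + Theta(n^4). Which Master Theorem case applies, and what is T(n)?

Master Theorem for T(n) = 47T(n/7) + O(n^4):

a = 47, b = 7, c = 4
log_b(a) = log_7(47) = 1.9786

Case 3: c = 4 > log_7(47) = 1.9786
T(n) = O(n^4) = O(n^4)

For T(n) = 47T(n/7) + O(n^4): log_7(47) = 1.9786. This is Case 3 of the Master Theorem (c > log_b(a), work dominated by root), giving O(n^4).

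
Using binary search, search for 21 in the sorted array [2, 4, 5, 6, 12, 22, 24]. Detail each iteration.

Binary search for 21 in [2, 4, 5, 6, 12, 22, 24]:

lo=0, hi=6, mid=3, arr[mid]=6 -> 6 < 21, search right half
lo=4, hi=6, mid=5, arr[mid]=22 -> 22 > 21, search left half
lo=4, hi=4, mid=4, arr[mid]=12 -> 12 < 21, search right half
lo=5 > hi=4, target 21 not found

Binary search determines that 21 is not in the array after 3 comparisons. The search space was exhausted without finding the target.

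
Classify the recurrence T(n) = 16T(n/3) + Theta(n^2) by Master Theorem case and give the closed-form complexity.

Master Theorem for T(n) = 16T(n/3) + O(n^2):

a = 16, b = 3, c = 2
log_b(a) = log_3(16) = 2.5237

Case 1: c = 2 < log_3(16) = 2.5237
T(n) = O(n^(log_3 16))

For T(n) = 16T(n/3) + O(n^2): log_3(16) = 2.5237. This is Case 1 of the Master Theorem (c < log_b(a), work dominated by leaves), giving O(n^(log_3 16)).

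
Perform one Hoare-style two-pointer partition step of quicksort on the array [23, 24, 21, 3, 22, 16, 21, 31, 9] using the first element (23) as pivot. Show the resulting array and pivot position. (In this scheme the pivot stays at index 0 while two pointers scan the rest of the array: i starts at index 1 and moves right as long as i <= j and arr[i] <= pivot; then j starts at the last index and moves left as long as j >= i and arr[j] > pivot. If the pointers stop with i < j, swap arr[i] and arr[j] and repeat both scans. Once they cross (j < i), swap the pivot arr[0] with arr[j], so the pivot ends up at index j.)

Hoare-style two-pointer partition with pivot = 23:

Initial array: [23, 24, 21, 3, 22, 16, 21, 31, 9]

Pointers start at i = 1, j = 8.
i stops at index 1 (arr[1]=24 > 23), j stops at index 8 (arr[8]=9 <= 23): swap arr[1] and arr[8], array becomes [23, 9, 21, 3, 22, 16, 21, 31, 24]
i ends at 7, j ends at 6: the pointers have crossed (j < i), so scanning stops.

Swap pivot arr[0] with arr[6] to place pivot at position 6: [21, 9, 21, 3, 22, 16, 23, 31, 24]
Pivot position: 6

After partitioning with pivot 23, the array becomes [21, 9, 21, 3, 22, 16, 23, 31, 24]. The pivot is placed at index 6. All elements to the left of the pivot are <= 23, and all elements to the right are > 23.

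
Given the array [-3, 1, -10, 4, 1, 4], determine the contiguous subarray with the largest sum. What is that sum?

Using Kadane's algorithm on [-3, 1, -10, 4, 1, 4]:

Scanning through the array:
Position 1 (value 1): max_ending_here = 1, max_so_far = 1
Position 2 (value -10): max_ending_here = -9, max_so_far = 1
Position 3 (value 4): max_ending_here = 4, max_so_far = 4
Position 4 (value 1): max_ending_here = 5, max_so_far = 5
Position 5 (value 4): max_ending_here = 9, max_so_far = 9

Maximum subarray: [4, 1, 4]
Maximum sum: 9

The maximum subarray is [4, 1, 4] with sum 9. This subarray runs from index 3 to index 5.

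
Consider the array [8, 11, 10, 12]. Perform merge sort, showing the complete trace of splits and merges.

Merge sort trace:

Split: [8, 11, 10, 12] -> [8, 11] and [10, 12]
  Split: [8, 11] -> [8] and [11]
  Merge: [8] + [11] -> [8, 11]
  Split: [10, 12] -> [10] and [12]
  Merge: [10] + [12] -> [10, 12]
Merge: [8, 11] + [10, 12] -> [8, 10, 11, 12]

Final sorted array: [8, 10, 11, 12]

The merge sort proceeds by recursively splitting the array and merging sorted halves.
After all merges, the sorted array is [8, 10, 11, 12].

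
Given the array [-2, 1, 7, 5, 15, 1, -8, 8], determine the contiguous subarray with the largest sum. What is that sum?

Using Kadane's algorithm on [-2, 1, 7, 5, 15, 1, -8, 8]:

Scanning through the array:
Position 1 (value 1): max_ending_here = 1, max_so_far = 1
Position 2 (value 7): max_ending_here = 8, max_so_far = 8
Position 3 (value 5): max_ending_here = 13, max_so_far = 13
Position 4 (value 15): max_ending_here = 28, max_so_far = 28
Position 5 (value 1): max_ending_here = 29, max_so_far = 29
Position 6 (value -8): max_ending_here = 21, max_so_far = 29
Position 7 (value 8): max_ending_here = 29, max_so_far = 29

Maximum subarray: [1, 7, 5, 15, 1]
Maximum sum: 29

The maximum subarray is [1, 7, 5, 15, 1] with sum 29. This subarray runs from index 1 to index 5.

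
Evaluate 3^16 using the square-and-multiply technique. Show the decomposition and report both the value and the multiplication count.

Computing 3^16 by squaring (build up from 3^1; each line after the first costs one multiplication):

3^1 = 3
3^2 = (3^1)^2 = 3^2 = 9
3^4 = (3^2)^2 = 9^2 = 81
3^8 = (3^4)^2 = 81^2 = 6561
3^16 = (3^8)^2 = 6561^2 = 43046721

Result: 43046721
Multiplications needed: 4 (4 lines after 3^1)

3^16 = 43046721. Using exponentiation by squaring, this requires 4 multiplications. The key idea: if the exponent is even, square the half-power; if odd, multiply by the base once.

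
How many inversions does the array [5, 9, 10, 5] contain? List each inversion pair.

Finding inversions in [5, 9, 10, 5]:

(1, 3): arr[1]=9 > arr[3]=5
(2, 3): arr[2]=10 > arr[3]=5

Total inversions: 2

The array has 2 inversion(s): (1,3), (2,3). Each pair (i,j) satisfies i < j and arr[i] > arr[j].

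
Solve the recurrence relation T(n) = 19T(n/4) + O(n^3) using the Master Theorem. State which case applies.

Master Theorem for T(n) = 19T(n/4) + O(n^3):

a = 19, b = 4, c = 3
log_b(a) = log_4(19) = 2.1240

Case 3: c = 3 > log_4(19) = 2.1240
T(n) = O(n^3) = O(n^3)

For T(n) = 19T(n/4) + O(n^3): log_4(19) = 2.1240. This is Case 3 of the Master Theorem (c > log_b(a), work dominated by root), giving O(n^3).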